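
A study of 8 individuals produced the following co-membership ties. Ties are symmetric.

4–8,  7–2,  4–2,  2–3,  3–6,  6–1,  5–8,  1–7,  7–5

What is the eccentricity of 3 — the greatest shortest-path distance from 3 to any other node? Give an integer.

Distances from 3: 1:2, 2:1, 4:2, 5:3, 6:1, 7:2, 8:3.
The largest is 3 (to 8 and 5), so the eccentricity of 3 is 3.

3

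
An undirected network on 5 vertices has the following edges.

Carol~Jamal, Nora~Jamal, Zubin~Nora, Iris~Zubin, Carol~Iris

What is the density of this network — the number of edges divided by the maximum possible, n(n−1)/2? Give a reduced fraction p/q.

1/2

There are 5 edges and 5 nodes, so the maximum possible is C(5,2) = 10.
Density = 5/10 = 1/2.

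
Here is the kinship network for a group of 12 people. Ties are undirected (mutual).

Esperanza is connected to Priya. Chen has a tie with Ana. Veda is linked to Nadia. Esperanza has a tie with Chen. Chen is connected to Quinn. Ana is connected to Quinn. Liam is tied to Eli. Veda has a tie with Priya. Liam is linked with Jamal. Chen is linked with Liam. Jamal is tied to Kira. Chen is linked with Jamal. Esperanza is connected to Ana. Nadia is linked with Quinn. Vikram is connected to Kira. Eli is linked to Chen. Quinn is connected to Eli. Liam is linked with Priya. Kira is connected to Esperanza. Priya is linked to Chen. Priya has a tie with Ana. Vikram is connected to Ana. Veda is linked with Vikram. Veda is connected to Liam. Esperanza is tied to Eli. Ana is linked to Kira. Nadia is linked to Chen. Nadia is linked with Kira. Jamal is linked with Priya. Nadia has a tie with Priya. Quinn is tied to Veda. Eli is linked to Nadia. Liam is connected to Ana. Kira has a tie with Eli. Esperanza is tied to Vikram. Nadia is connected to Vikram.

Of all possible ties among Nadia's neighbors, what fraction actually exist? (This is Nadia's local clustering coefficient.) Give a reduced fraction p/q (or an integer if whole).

Nadia's neighbors: Chen, Eli, Kira, Priya, Quinn, Veda, and Vikram (k = 7).
Possible neighbor pairs: C(7,2) = 21. Edges among them: Chen–Eli, Chen–Priya, Chen–Quinn, Eli–Kira, Eli–Quinn, Kira–Vikram, Priya–Veda, Quinn–Veda, Veda–Vikram → e = 9.
Clustering(Nadia) = 9/21 = 3/7.

3/7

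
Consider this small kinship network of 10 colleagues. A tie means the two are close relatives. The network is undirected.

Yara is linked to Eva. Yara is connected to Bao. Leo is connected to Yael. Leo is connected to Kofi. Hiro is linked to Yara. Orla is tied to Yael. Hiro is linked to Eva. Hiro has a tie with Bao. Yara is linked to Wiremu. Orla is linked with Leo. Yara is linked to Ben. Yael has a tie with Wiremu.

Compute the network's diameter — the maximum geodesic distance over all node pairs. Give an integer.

Eccentricity of each node (its greatest distance to any other): Bao:5, Ben:5, Eva:5, Hiro:5, Kofi:5, Leo:4, Orla:4, Wiremu:3, Yael:3, Yara:4.
The maximum eccentricity is 5, realized for instance by the pair Bao–Kofi via Bao – Yara – Wiremu – Yael – Leo – Kofi. So the diameter is 5.

5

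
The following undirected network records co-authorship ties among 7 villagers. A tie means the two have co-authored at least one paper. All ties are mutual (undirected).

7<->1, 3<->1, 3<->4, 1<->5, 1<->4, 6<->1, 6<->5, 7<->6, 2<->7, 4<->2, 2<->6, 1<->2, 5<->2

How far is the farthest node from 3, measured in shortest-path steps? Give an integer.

2

Distances from 3: 1:1, 2:2, 4:1, 5:2, 6:2, 7:2.
The largest is 2 (to 7, 5, 6, and 2), so the eccentricity of 3 is 2.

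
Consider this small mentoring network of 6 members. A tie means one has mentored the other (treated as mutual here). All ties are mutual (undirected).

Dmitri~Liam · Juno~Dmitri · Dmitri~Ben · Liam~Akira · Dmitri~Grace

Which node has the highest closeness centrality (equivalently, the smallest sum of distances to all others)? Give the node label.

Farness (sum of distances to all others) for each node — Akira:12, Ben:10, Dmitri:6, Grace:10, Juno:10, Liam:8.
The smallest farness is 6, for Dmitri, so Dmitri has the highest closeness.

Dmitri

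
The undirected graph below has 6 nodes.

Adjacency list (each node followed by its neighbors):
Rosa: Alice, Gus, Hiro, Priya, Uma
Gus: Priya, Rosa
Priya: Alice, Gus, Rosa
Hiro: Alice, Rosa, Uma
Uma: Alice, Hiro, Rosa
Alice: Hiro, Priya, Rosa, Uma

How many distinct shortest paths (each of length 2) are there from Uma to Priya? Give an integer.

2

The shortest distance is 2. The length-2 paths are: Uma–Alice–Priya; Uma–Rosa–Priya.
That gives 2 distinct shortest paths.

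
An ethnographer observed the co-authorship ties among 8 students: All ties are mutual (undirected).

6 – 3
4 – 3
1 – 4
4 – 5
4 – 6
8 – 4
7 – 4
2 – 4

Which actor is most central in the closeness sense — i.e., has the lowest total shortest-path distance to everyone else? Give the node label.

4

Farness (sum of distances to all others) for each node — 1:13, 2:13, 3:12, 4:7, 5:13, 6:12, 7:13, 8:13.
The smallest farness is 7, for 4, so 4 has the highest closeness.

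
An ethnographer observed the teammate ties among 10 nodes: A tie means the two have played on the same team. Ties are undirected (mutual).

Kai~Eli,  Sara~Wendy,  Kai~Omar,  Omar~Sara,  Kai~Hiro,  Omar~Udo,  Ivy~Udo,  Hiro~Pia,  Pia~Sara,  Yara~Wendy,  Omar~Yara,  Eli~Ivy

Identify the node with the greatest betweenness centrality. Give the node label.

Unnormalized betweenness of each node: Eli:5/2, Hiro:5/2, Ivy:1, Kai:21/2, Omar:35/2, Pia:2, Sara:8, Udo:9/2, Wendy:1, Yara:5/2.
Omar has the largest value, 35/2, making it the main broker — the node through which the most shortest paths run.

Omar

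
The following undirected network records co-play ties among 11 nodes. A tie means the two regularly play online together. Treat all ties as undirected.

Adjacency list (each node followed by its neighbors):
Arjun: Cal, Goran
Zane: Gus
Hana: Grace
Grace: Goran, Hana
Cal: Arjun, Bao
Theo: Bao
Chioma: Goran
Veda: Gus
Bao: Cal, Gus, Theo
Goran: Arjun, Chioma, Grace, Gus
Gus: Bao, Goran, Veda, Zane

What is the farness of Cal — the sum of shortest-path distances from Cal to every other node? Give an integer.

24

Distances from Cal: Arjun:1, Bao:1, Chioma:3, Goran:2, Grace:3, Gus:2, Hana:4, Theo:2, Veda:3, Zane:3.
Sum = 1 + 1 + 3 + 2 + 3 + 2 + 4 + 2 + 3 + 3 = 24.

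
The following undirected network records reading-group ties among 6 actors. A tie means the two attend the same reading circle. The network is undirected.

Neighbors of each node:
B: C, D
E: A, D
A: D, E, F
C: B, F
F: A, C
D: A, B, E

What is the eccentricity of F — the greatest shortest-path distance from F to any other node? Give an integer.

2

Distances from F: A:1, B:2, C:1, D:2, E:2.
The largest is 2 (to E, D, and B), so the eccentricity of F is 2.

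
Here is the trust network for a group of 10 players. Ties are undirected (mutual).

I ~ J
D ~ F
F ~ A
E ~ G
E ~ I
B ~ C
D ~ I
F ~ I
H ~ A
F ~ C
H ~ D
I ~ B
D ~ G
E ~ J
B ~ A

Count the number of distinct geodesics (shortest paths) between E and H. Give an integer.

The shortest distance is 3. The length-3 paths are: E–G–D–H; E–I–D–H.
That gives 2 distinct shortest paths.

2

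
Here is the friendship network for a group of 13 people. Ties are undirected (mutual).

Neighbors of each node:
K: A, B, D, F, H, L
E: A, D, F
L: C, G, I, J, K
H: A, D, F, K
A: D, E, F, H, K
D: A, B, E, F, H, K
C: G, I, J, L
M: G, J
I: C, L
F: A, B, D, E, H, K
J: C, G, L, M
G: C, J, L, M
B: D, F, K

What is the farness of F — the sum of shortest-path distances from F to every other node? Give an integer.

24

Distances from F: A:1, B:1, C:3, D:1, E:1, G:3, H:1, I:3, J:3, K:1, L:2, M:4.
Sum = 1 + 1 + 3 + 1 + 1 + 3 + 1 + 3 + 3 + 1 + 2 + 4 = 24.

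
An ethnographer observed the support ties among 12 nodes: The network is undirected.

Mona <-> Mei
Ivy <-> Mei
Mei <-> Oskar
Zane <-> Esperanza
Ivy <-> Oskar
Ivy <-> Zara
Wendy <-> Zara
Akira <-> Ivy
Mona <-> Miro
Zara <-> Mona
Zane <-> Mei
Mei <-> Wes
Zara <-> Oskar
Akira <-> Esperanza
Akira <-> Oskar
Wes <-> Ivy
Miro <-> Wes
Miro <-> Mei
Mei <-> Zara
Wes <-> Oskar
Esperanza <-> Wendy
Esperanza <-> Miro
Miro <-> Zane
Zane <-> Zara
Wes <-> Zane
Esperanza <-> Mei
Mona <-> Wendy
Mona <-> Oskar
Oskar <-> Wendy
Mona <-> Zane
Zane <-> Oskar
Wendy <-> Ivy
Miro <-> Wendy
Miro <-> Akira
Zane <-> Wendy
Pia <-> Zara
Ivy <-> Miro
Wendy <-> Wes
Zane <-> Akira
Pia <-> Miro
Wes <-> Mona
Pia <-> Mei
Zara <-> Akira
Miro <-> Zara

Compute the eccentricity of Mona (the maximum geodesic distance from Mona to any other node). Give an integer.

Distances from Mona: Akira:2, Esperanza:2, Ivy:2, Mei:1, Miro:1, Oskar:1, Pia:2, Wendy:1, Wes:1, Zane:1, Zara:1.
The largest is 2 (to Ivy, Pia, Esperanza, and Akira), so the eccentricity of Mona is 2.

2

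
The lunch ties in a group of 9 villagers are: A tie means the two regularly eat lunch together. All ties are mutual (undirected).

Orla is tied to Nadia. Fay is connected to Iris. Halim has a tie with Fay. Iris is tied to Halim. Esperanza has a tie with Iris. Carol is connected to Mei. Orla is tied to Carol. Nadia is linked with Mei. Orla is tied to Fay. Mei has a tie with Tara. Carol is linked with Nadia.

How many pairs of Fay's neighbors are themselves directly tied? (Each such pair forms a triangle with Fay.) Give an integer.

1

Fay's neighbors: Halim, Iris, and Orla.
Neighbor pairs that are themselves tied: Fay–Halim–Iris. Each forms one triangle with Fay, for 1 in total.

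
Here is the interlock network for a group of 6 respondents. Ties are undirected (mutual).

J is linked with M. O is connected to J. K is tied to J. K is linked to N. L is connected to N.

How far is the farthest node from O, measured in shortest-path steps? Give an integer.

4

Distances from O: J:1, K:2, L:4, M:2, N:3.
The largest is 4 (to L), so the eccentricity of O is 4.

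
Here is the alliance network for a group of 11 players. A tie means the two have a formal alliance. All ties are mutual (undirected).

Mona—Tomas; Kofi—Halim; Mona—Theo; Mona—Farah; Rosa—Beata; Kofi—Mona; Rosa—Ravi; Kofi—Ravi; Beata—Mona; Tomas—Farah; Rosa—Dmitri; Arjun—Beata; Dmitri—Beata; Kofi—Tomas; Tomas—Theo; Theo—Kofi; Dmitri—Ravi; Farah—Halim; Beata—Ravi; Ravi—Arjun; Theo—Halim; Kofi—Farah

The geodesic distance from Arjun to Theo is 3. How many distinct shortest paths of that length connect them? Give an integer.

The shortest distance is 3. The length-3 paths are: Arjun–Ravi–Kofi–Theo; Arjun–Beata–Mona–Theo.
That gives 2 distinct shortest paths.

2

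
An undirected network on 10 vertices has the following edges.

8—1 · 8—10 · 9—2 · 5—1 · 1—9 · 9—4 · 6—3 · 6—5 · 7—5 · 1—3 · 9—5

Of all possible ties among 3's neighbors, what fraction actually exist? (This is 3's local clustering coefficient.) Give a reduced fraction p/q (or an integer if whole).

0

3's neighbors: 1 and 6 (k = 2).
Possible neighbor pairs: C(2,2) = 1. Edges among them: none → e = 0.
Clustering(3) = 0/1.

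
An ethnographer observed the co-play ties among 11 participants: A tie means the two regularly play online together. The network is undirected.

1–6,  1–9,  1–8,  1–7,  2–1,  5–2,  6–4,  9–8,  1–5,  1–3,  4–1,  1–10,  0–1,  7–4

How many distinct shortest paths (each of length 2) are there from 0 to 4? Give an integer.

The shortest distance is 2, and the only length-2 path is 0–1–4. So there is exactly 1 shortest path.

1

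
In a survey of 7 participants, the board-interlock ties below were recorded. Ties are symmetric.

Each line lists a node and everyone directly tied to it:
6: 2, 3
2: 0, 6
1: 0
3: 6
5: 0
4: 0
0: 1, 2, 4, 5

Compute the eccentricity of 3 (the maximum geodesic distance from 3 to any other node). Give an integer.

Distances from 3: 0:3, 1:4, 2:2, 4:4, 5:4, 6:1.
The largest is 4 (to 1, 5, and 4), so the eccentricity of 3 is 4.

4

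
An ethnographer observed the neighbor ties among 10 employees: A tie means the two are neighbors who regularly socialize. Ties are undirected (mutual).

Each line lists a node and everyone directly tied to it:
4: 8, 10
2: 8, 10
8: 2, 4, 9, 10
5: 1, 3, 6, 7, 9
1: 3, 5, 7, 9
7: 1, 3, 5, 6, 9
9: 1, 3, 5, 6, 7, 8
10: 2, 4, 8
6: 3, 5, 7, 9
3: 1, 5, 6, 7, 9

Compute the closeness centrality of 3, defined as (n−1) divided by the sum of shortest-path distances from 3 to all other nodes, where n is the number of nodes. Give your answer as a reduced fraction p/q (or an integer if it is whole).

9/16

Distances from 3: 1:1, 2:3, 4:3, 5:1, 6:1, 7:1, 8:2, 9:1, 10:3. Sum = 16.
n = 10, so closeness = 9/16.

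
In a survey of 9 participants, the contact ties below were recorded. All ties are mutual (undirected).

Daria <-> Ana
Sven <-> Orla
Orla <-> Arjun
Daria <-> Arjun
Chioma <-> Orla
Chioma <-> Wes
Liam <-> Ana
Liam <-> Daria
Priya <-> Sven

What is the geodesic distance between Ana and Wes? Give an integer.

One shortest route is Ana – Daria – Arjun – Orla – Chioma – Wes, which uses 5 edges, and at distance 4 from Ana we only reach {Chioma, Sven}, which does not include Wes. So d(Ana,Wes) = 5.

5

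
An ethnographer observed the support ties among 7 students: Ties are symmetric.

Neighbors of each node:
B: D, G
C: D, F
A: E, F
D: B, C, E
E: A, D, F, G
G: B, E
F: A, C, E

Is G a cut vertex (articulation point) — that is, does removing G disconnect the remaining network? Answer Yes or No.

Even without G, every remaining node can still reach every other (the residual graph is connected), so G is not a cut vertex.

No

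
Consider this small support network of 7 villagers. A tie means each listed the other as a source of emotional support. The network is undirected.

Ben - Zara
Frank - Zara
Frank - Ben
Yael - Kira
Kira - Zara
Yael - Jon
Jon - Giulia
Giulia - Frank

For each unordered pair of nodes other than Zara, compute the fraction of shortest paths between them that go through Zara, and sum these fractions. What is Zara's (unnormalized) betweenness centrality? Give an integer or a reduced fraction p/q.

4

Pairs whose geodesics pass through Zara — Yael–Frank: 1/2; Yael–Ben: 1; Giulia–Kira: 1/2; Frank–Kira: 1; Ben–Kira: 1.
All other pairs contribute 0.
Summing the contributions gives betweenness(Zara) = 4.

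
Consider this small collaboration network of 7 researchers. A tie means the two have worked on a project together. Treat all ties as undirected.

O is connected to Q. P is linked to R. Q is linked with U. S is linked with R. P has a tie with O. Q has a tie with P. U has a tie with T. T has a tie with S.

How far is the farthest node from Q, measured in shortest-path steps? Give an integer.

Distances from Q: O:1, P:1, R:2, S:3, T:2, U:1.
The largest is 3 (to S), so the eccentricity of Q is 3.

3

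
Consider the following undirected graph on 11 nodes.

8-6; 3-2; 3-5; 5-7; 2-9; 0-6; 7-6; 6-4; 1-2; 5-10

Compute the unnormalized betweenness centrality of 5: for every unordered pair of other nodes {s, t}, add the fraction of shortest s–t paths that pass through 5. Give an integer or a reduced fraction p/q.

Pairs whose geodesics pass through 5 — 0–10: 1; 0–3: 1; 0–1: 1; 0–2: 1; 0–9: 1; 10–6: 1; 10–7: 1; 10–3: 1; 10–1: 1; 10–2: 1; 10–9: 1; 10–4: 1; 10–8: 1; 6–3: 1 … (+15 more pairs).
All other pairs contribute 0.
Summing the contributions gives betweenness(5) = 29.

29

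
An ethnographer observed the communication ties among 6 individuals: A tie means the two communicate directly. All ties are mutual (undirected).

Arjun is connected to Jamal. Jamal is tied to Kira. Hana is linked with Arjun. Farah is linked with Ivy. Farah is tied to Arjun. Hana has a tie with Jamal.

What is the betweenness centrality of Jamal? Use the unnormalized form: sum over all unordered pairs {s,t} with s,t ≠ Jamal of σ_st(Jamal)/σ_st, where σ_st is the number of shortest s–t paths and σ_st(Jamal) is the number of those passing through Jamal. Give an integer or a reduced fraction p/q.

4

Pairs whose geodesics pass through Jamal — Farah–Kira: 1; Kira–Ivy: 1; Kira–Hana: 1; Kira–Arjun: 1.
All other pairs contribute 0.
Summing the contributions gives betweenness(Jamal) = 4.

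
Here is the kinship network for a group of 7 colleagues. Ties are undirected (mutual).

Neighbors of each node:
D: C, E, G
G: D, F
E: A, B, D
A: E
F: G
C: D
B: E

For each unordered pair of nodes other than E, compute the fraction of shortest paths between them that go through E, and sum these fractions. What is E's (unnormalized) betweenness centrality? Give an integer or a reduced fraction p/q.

Pairs whose geodesics pass through E — D–A: 1; D–B: 1; F–A: 1; F–B: 1; A–C: 1; A–B: 1; A–G: 1; C–B: 1; B–G: 1.
All other pairs contribute 0.
Summing the contributions gives betweenness(E) = 9.

9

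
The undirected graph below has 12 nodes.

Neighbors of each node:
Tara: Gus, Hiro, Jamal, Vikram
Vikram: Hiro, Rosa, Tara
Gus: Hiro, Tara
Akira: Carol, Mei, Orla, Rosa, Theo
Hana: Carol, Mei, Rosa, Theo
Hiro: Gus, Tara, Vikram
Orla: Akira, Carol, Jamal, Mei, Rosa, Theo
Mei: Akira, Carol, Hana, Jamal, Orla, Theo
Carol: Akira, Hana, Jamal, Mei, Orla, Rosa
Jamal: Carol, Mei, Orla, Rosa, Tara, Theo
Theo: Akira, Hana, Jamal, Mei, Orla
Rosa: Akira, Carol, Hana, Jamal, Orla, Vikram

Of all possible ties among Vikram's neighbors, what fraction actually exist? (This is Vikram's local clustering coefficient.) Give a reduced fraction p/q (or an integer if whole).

1/3

Vikram's neighbors: Hiro, Rosa, and Tara (k = 3).
Possible neighbor pairs: C(3,2) = 3. Edges among them: Hiro–Tara → e = 1.
Clustering(Vikram) = 1/3.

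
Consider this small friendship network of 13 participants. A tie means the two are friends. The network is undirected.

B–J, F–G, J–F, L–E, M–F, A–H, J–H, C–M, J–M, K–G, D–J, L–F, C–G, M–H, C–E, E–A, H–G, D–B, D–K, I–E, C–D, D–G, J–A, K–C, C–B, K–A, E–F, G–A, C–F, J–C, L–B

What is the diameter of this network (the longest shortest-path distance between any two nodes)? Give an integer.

Eccentricity of each node (its greatest distance to any other): A:2, B:3, C:2, D:3, E:2, F:2, G:3, H:3, I:3, J:3, K:3, L:3, M:3.
The maximum eccentricity is 3, realized for instance by the pair M–I via M – C – E – I. So the diameter is 3.

3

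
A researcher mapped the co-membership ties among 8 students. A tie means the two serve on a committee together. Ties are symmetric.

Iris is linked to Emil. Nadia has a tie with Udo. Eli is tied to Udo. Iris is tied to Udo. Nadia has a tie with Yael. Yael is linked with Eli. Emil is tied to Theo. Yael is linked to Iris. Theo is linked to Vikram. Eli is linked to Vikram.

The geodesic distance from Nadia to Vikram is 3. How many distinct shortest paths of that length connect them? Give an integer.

2

The shortest distance is 3. The length-3 paths are: Nadia–Yael–Eli–Vikram; Nadia–Udo–Eli–Vikram.
That gives 2 distinct shortest paths.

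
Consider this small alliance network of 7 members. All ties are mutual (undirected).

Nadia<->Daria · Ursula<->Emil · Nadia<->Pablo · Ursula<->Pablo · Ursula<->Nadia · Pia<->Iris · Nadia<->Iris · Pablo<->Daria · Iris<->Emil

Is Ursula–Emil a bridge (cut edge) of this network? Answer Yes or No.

No

Even without that edge, Ursula still reaches Emil via Ursula – Nadia – Iris – Emil, so the network stays connected. Not a bridge.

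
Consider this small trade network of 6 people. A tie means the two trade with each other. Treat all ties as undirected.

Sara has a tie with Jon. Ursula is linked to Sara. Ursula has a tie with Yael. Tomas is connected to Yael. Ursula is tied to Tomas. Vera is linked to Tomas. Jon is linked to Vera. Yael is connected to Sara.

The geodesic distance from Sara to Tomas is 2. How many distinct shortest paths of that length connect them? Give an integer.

2

The shortest distance is 2. The length-2 paths are: Sara–Ursula–Tomas; Sara–Yael–Tomas.
That gives 2 distinct shortest paths.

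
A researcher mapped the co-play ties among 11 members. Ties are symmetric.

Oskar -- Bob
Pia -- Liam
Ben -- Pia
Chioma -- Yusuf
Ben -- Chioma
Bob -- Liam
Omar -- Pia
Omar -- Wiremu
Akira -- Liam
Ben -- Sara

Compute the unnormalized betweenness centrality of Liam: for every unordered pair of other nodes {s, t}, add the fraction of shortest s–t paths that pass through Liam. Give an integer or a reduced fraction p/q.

23

Pairs whose geodesics pass through Liam — Sara–Oskar: 1; Sara–Akira: 1; Sara–Bob: 1; Oskar–Pia: 1; Oskar–Omar: 1; Oskar–Chioma: 1; Oskar–Akira: 1; Oskar–Ben: 1; Oskar–Yusuf: 1; Oskar–Wiremu: 1; Pia–Akira: 1; Pia–Bob: 1; Omar–Akira: 1; Omar–Bob: 1 … (+9 more pairs).
All other pairs contribute 0.
Summing the contributions gives betweenness(Liam) = 23.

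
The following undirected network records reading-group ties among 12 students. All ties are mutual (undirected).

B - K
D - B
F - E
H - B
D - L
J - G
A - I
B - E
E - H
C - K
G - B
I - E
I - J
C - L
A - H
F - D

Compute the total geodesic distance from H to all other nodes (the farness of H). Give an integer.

Distances from H: A:1, B:1, C:3, D:2, E:1, F:2, G:2, I:2, J:3, K:2, L:3.
Sum = 1 + 1 + 3 + 2 + 1 + 2 + 2 + 2 + 3 + 2 + 3 = 22.

22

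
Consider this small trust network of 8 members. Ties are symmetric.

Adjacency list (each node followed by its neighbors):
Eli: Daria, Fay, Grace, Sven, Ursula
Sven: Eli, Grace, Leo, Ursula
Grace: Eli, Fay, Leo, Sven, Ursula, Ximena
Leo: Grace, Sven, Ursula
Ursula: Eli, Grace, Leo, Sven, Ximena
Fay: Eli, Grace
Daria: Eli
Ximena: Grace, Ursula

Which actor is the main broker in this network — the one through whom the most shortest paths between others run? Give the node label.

Unnormalized betweenness of each node: Daria:0, Eli:7, Fay:0, Grace:17/3, Leo:0, Sven:2/3, Ursula:8/3, Ximena:0.
Eli has the largest value, 7, making it the main broker — the node through which the most shortest paths run.

Eli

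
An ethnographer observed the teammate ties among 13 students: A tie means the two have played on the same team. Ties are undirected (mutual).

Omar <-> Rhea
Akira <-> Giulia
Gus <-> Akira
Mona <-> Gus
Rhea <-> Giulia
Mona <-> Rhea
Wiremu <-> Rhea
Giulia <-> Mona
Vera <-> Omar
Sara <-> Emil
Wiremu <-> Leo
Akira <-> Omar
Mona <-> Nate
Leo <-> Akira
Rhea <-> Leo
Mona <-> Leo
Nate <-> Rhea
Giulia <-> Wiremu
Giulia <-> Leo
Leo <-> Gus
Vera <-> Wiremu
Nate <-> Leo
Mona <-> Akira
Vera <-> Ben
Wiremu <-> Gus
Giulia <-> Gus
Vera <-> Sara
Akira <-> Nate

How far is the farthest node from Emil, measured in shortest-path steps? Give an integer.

5

Distances from Emil: Akira:4, Ben:3, Giulia:4, Gus:4, Leo:4, Mona:5, Nate:5, Omar:3, Rhea:4, Sara:1, Vera:2, Wiremu:3.
The largest is 5 (to Nate and Mona), so the eccentricity of Emil is 5.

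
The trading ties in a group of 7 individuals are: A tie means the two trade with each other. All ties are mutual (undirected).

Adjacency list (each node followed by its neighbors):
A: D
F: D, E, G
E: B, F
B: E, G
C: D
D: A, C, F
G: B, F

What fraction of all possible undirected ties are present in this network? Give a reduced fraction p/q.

There are 7 edges and 7 nodes, so the maximum possible is C(7,2) = 21.
Density = 7/21 = 1/3.

1/3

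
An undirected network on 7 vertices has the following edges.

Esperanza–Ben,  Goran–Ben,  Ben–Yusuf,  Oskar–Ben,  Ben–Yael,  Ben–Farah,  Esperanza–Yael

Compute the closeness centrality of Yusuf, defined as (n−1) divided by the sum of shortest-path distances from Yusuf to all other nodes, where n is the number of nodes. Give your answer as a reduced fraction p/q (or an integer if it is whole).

Distances from Yusuf: Ben:1, Esperanza:2, Farah:2, Goran:2, Oskar:2, Yael:2. Sum = 11.
n = 7, so closeness = 6/11.

6/11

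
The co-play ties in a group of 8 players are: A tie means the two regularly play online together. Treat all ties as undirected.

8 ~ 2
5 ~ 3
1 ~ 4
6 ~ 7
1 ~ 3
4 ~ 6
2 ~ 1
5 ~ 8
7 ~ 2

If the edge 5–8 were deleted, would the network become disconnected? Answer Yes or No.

Even without that edge, 5 still reaches 8 via 5 – 3 – 1 – 2 – 8, so the network stays connected. Not a bridge.

No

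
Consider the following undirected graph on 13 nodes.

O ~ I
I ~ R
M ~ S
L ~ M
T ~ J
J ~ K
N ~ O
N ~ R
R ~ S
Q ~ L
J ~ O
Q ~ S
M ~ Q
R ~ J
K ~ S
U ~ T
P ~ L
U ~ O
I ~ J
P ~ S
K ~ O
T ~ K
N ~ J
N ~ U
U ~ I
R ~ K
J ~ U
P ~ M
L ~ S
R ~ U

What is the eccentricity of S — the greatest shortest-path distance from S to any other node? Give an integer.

2

Distances from S: I:2, J:2, K:1, L:1, M:1, N:2, O:2, P:1, Q:1, R:1, T:2, U:2.
The largest is 2 (to N, J, U, I, O, and T), so the eccentricity of S is 2.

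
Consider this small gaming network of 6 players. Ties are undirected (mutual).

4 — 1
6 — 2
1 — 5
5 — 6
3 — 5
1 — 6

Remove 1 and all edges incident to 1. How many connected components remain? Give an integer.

Without 1, the remaining ties split the others into: {2, 3, 5, 6}; {4}.
That's 2 separate components.

2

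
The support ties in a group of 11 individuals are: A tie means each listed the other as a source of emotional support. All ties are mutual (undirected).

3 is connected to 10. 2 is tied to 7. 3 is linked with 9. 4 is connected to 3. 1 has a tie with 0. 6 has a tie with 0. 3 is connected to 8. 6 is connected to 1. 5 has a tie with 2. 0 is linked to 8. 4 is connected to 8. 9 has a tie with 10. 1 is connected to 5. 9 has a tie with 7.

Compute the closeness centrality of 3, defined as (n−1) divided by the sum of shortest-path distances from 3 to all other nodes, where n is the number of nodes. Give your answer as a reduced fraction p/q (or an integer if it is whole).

10/21

Distances from 3: 0:2, 1:3, 2:3, 4:1, 5:4, 6:3, 7:2, 8:1, 9:1, 10:1. Sum = 21.
n = 11, so closeness = 10/21.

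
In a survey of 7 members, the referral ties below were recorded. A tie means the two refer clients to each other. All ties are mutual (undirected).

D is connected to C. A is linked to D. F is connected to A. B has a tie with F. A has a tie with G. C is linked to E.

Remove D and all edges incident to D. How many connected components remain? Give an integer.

Without D, the remaining ties split the others into: {A, B, F, G}; {C, E}.
That's 2 separate components.

2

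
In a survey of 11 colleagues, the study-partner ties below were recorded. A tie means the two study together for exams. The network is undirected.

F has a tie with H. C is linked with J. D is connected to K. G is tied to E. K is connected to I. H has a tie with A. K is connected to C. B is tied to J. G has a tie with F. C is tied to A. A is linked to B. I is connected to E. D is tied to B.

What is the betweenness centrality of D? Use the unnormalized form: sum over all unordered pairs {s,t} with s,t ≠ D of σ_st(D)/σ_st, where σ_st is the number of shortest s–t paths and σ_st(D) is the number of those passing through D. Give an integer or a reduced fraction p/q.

Pairs whose geodesics pass through D — B–E: 1; B–I: 1; B–K: 1.
All other pairs contribute 0.
Summing the contributions gives betweenness(D) = 3.

3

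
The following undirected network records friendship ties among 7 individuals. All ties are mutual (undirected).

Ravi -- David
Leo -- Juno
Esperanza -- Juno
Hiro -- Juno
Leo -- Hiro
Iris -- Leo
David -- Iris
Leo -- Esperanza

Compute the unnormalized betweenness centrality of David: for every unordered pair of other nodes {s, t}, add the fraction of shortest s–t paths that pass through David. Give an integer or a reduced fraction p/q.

Pairs whose geodesics pass through David — Iris–Ravi: 1; Ravi–Leo: 1; Ravi–Hiro: 1; Ravi–Juno: 1; Ravi–Esperanza: 1.
All other pairs contribute 0.
Summing the contributions gives betweenness(David) = 5.

5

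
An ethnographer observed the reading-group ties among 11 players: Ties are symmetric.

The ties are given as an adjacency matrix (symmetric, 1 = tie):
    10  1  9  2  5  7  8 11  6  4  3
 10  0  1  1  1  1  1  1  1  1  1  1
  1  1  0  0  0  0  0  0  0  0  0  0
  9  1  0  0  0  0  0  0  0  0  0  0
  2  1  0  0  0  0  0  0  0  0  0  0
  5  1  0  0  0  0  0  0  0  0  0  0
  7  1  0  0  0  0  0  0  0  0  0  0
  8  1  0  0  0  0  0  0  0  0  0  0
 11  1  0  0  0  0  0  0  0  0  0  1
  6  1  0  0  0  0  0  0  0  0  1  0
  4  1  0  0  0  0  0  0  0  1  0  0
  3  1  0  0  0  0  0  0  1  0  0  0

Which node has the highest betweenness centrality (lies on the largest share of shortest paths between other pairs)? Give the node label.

10

Unnormalized betweenness of each node: 1:0, 2:0, 3:0, 4:0, 5:0, 6:0, 7:0, 8:0, 9:0, 10:43, 11:0.
10 has the largest value, 43, making it the main broker — the node through which the most shortest paths run.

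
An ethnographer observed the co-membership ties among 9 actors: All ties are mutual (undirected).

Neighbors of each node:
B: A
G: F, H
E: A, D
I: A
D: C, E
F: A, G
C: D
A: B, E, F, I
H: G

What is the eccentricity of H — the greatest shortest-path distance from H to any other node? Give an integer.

Distances from H: A:3, B:4, C:6, D:5, E:4, F:2, G:1, I:4.
The largest is 6 (to C), so the eccentricity of H is 6.

6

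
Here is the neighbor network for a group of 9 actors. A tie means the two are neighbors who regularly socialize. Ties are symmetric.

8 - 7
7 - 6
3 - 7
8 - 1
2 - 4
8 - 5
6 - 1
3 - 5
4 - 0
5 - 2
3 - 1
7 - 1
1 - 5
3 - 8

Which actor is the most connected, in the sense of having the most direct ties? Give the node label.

1

Degrees — 0:1, 1:5, 2:2, 3:4, 4:2, 5:4, 6:2, 7:4, 8:4.
The maximum is 5, attained only by 1.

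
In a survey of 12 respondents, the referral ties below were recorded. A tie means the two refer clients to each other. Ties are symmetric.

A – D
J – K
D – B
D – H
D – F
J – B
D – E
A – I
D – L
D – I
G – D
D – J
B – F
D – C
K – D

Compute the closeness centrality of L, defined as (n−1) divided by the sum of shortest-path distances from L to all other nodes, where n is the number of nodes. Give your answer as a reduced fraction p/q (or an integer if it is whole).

11/21

Distances from L: A:2, B:2, C:2, D:1, E:2, F:2, G:2, H:2, I:2, J:2, K:2. Sum = 21.
n = 12, so closeness = 11/21.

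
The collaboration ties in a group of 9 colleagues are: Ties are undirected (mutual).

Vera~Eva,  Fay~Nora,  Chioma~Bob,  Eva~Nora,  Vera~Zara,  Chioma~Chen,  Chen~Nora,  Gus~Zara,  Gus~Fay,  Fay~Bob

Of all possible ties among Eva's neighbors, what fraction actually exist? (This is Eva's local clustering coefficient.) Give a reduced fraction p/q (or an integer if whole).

Eva's neighbors: Nora and Vera (k = 2).
Possible neighbor pairs: C(2,2) = 1. Edges among them: none → e = 0.
Clustering(Eva) = 0/1.

0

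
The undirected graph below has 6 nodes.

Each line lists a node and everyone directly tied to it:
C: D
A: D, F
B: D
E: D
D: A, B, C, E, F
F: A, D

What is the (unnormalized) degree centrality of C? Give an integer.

1

C is directly tied to D. That is 1 neighbor, so the degree of C is 1.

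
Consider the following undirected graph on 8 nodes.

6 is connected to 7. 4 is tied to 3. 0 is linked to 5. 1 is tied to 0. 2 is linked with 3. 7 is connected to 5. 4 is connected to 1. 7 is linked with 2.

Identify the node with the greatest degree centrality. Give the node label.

7

Degrees — 0:2, 1:2, 2:2, 3:2, 4:2, 5:2, 6:1, 7:3.
The maximum is 3, attained only by 7.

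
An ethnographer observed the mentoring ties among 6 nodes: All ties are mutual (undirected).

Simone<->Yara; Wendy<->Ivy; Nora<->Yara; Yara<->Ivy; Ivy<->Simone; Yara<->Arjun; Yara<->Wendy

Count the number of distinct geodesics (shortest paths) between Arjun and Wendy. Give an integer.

1

The shortest distance is 2, and the only length-2 path is Arjun–Yara–Wendy. So there is exactly 1 shortest path.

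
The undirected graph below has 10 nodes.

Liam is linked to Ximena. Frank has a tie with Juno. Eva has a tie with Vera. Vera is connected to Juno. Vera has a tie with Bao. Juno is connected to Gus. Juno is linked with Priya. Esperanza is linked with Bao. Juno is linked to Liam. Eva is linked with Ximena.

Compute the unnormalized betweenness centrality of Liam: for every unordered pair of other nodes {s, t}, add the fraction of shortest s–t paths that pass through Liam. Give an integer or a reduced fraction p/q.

4

Pairs whose geodesics pass through Liam — Juno–Ximena: 1; Frank–Ximena: 1; Gus–Ximena: 1; Priya–Ximena: 1.
All other pairs contribute 0.
Summing the contributions gives betweenness(Liam) = 4.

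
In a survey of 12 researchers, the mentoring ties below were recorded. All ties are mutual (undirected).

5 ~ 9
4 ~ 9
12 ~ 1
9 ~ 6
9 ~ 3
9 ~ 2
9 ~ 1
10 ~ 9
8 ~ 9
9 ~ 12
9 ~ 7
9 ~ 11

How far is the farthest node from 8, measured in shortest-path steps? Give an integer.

2

Distances from 8: 1:2, 2:2, 3:2, 4:2, 5:2, 6:2, 7:2, 9:1, 10:2, 11:2, 12:2.
The largest is 2 (to 11, 12, 6, 1, 7, 2, 10, 5, 3, and 4), so the eccentricity of 8 is 2.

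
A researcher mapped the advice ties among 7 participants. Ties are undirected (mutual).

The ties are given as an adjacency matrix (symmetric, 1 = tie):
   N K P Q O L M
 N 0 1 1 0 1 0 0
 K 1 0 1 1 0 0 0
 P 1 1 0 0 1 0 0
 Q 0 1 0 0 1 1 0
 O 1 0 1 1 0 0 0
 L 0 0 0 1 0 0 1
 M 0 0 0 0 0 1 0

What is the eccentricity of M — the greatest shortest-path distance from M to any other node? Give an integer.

Distances from M: K:3, L:1, N:4, O:3, P:4, Q:2.
The largest is 4 (to N and P), so the eccentricity of M is 4.

4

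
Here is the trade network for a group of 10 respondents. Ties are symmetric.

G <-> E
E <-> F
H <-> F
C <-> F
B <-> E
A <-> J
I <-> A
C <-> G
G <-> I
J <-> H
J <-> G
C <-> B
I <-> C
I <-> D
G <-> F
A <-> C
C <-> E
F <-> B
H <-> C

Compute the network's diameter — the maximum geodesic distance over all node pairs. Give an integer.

Eccentricity of each node (its greatest distance to any other): A:2, B:3, C:2, D:3, E:3, F:3, G:2, H:3, I:2, J:3.
The maximum eccentricity is 3, realized for instance by the pair B–D via B – C – I – D. So the diameter is 3.

3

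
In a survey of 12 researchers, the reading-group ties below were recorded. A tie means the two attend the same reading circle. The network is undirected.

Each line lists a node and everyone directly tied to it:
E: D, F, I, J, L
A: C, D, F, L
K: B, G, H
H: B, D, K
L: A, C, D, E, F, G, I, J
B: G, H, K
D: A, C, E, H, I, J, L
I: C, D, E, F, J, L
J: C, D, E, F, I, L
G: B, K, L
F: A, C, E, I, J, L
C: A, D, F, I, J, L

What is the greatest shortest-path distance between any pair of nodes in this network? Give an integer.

3

Eccentricity of each node (its greatest distance to any other): A:3, B:3, C:3, D:2, E:3, F:3, G:2, H:3, I:3, J:3, K:3, L:2.
The maximum eccentricity is 3, realized for instance by the pair K–F via K – G – L – F. So the diameter is 3.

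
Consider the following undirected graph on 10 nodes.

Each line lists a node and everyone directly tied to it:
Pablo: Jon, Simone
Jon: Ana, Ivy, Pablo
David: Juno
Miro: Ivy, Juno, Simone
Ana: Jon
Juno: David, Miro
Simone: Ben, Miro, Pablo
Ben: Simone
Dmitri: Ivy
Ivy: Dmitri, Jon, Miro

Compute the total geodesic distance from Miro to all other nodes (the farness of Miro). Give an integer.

16

Distances from Miro: Ana:3, Ben:2, David:2, Dmitri:2, Ivy:1, Jon:2, Juno:1, Pablo:2, Simone:1.
Sum = 3 + 2 + 2 + 2 + 1 + 2 + 1 + 2 + 1 = 16.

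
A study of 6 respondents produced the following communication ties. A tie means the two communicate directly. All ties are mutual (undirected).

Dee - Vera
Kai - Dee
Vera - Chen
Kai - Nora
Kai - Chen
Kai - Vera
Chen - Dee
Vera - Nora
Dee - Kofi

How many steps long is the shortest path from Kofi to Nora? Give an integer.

3

One shortest route is Kofi – Dee – Kai – Nora, which uses 3 edges, and at distance 2 from Kofi we only reach {Chen, Kai, Vera}, which does not include Nora. So d(Kofi,Nora) = 3.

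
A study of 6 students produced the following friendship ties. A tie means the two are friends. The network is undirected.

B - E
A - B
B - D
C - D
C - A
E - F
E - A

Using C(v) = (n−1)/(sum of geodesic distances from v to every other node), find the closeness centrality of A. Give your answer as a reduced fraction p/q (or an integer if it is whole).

Distances from A: B:1, C:1, D:2, E:1, F:2. Sum = 7.
n = 6, so closeness = 5/7.

5/7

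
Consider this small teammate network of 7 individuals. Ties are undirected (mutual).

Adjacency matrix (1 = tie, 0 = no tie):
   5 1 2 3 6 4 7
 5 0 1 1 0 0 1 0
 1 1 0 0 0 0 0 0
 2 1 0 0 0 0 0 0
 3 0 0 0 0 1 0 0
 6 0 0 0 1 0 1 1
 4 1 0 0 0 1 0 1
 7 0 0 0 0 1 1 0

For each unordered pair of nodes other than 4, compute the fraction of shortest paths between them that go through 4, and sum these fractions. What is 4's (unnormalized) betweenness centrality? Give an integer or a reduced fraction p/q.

9

Pairs whose geodesics pass through 4 — 5–3: 1; 5–6: 1; 5–7: 1; 1–3: 1; 1–6: 1; 1–7: 1; 2–3: 1; 2–6: 1; 2–7: 1.
All other pairs contribute 0.
Summing the contributions gives betweenness(4) = 9.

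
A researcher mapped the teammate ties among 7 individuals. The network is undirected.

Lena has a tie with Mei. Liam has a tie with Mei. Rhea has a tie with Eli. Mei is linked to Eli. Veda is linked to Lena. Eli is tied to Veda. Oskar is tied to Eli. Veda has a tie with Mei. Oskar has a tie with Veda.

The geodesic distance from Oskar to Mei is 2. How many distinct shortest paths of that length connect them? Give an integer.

The shortest distance is 2. The length-2 paths are: Oskar–Veda–Mei; Oskar–Eli–Mei.
That gives 2 distinct shortest paths.

2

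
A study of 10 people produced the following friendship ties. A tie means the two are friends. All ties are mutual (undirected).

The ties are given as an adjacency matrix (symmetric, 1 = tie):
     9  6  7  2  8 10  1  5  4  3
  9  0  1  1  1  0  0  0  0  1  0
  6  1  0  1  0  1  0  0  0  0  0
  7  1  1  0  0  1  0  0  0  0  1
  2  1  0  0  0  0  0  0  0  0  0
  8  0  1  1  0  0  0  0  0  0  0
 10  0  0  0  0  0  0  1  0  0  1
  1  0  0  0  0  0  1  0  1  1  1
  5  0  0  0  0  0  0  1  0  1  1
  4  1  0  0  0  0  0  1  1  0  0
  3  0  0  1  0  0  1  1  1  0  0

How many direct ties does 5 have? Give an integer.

5 is directly tied to 1, 3, and 4. That is 3 neighbors, so the degree of 5 is 3.

3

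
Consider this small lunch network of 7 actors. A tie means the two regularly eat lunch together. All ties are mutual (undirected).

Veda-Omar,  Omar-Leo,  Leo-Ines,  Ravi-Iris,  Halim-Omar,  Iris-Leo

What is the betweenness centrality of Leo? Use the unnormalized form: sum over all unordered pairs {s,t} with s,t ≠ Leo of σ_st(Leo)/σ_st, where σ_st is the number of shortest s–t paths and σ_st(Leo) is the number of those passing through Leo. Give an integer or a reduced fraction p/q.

Pairs whose geodesics pass through Leo — Halim–Iris: 1; Halim–Ravi: 1; Halim–Ines: 1; Iris–Omar: 1; Iris–Ines: 1; Iris–Veda: 1; Omar–Ravi: 1; Omar–Ines: 1; Ravi–Ines: 1; Ravi–Veda: 1; Ines–Veda: 1.
All other pairs contribute 0.
Summing the contributions gives betweenness(Leo) = 11.

11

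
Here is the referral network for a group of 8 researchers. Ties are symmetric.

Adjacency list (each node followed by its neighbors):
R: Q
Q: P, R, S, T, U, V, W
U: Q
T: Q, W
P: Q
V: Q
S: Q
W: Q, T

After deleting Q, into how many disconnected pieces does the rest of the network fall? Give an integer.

Without Q, the remaining ties split the others into: {T, W}; {U}; {R}; {S}; {V}; {P}.
That's 6 separate components.

6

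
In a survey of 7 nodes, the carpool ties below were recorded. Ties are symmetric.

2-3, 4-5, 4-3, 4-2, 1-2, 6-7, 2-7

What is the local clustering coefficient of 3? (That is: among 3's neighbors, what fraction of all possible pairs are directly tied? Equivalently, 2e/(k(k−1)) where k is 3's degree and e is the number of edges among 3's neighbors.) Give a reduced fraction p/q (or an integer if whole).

1

3's neighbors: 2 and 4 (k = 2).
Possible neighbor pairs: C(2,2) = 1. Edges among them: 2–4 → e = 1.
Clustering(3) = 1/1.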